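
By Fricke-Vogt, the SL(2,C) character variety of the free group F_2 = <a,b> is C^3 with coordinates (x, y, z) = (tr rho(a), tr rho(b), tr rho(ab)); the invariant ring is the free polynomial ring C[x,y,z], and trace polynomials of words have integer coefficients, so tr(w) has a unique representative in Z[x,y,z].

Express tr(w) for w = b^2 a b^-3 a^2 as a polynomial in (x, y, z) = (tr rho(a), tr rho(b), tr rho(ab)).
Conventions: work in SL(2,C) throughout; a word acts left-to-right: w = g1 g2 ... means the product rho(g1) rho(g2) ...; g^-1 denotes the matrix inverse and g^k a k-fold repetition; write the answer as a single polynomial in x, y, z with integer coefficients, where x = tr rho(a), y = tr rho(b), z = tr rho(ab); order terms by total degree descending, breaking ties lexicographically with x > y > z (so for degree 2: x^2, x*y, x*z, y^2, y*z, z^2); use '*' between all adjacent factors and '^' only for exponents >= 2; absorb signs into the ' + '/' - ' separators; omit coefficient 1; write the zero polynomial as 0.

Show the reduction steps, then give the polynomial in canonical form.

trace(b^2 a) = trace(b)*trace(a b) - trace(a)   [square of b] = y*z - x
trace(b^2) = trace(b)*trace(b) - trace(1)   [square of b] = y^2 - 2
trace(a b^2 a) = trace(a)*trace(b^2 a) - trace(b^2)   [square of a] = x*y*z - x^2 - y^2 + 2
trace(a^2 b^2 a) = trace(a)*trace(a b^2 a) - trace(a b^2)   [square of a] = x^2*y*z - x^3 - x*y^2 - y*z + 3*x
trace(a b a b) = trace(a b)*trace(a b) - trace(1)   [split at a repeated a] = z^2 - 2
trace(a b a) = trace(a)*trace(b a) - trace(b)   [square of a] = x*z - y
trace(b^2 a b a) = trace(b)*trace(a b a b) - trace(a b a)   [square of b] = y*z^2 - x*z - y
trace(b^2 a b) = trace(b)*trace(a b^2) - trace(a b)   [square of b] = y^2*z - x*y - z
trace(a^2 b^2 a b) = trace(a)*trace(b^2 a b a) - trace(b^2 a b)   [square of a] = x*y*z^2 - x^2*z - y^2*z + z
trace(b^-1 a^2 b^2 a) = trace(a^2 b^2 a)*trace(b) - trace(a^2 b^2 a b)   [inverse elimination on b] = x^2*y^2*z - x^3*y - x*y^3 - x*y*z^2 + x^2*z + 3*x*y - z
trace(b^-2 a^2 b^2 a) = trace(b^-1 a^2 b^2 a)*trace(b) - trace(b^-1 a^2 b^2 a b)   [inverse elimination on b] = x^2*y^3*z - x^3*y^2 - x*y^4 - x*y^2*z^2 + x^3 + 4*x*y^2 - 3*x
trace(b^2 a b^-3 a^2) = trace(b^-2 a^2 b^2 a)*trace(b) - trace(b^-2 a^2 b^2 a b)   [inverse elimination on b] = x^2*y^4*z - x^3*y^3 - x*y^5 - x*y^3*z^2 - x^2*y^2*z + 2*x^3*y + 5*x*y^3 + x*y*z^2 - x^2*z - 6*x*y + z

x^2*y^4*z - x^3*y^3 - x*y^5 - x*y^3*z^2 - x^2*y^2*z + 2*x^3*y + 5*x*y^3 + x*y*z^2 - x^2*z - 6*x*y + z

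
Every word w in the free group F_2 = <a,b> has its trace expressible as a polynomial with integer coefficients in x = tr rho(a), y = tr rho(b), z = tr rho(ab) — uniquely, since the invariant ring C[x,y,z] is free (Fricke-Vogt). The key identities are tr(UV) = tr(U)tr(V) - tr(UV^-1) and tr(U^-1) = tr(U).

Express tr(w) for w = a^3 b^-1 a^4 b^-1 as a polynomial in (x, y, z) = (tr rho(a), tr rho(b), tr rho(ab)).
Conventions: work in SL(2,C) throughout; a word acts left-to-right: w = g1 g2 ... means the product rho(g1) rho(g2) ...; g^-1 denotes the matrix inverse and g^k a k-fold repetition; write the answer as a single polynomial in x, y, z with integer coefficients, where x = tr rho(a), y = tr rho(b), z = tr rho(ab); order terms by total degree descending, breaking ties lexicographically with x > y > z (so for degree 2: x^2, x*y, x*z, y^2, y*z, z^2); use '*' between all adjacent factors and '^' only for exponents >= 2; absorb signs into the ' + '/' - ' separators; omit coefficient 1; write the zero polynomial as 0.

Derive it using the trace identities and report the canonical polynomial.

x^7*y^2 - 2*x^6*y*z - 5*x^5*y^2 + x^5*z^2 + 8*x^4*y*z + 7*x^3*y^2 - 3*x^3*z^2 - 8*x^2*y*z - 2*x*y^2 + 2*x*z^2 + y*z - x

trace(a^2) = trace(a) * trace(a) - trace(1) = x^2 - 2
trace(a^3) = trace(a) * trace(a^2) - trace(a) = x^3 - 3*x
trace(a^4) = trace(a) * trace(a^3) - trace(a^2) = x^4 - 4*x^2 + 2
trace(a^5) = trace(a) * trace(a^4) - trace(a^3) = x^5 - 5*x^3 + 5*x
trace(a^6) = trace(a) * trace(a^5) - trace(a^4) = x^6 - 6*x^4 + 9*x^2 - 2
trace(a^7) = trace(a) * trace(a^6) - trace(a^5) = x^7 - 7*x^5 + 14*x^3 - 7*x
trace(b a^2) = trace(a) * trace(b a) - trace(b) = x*z - y
trace(a^2 b a) = trace(a) * trace(b a^2) - trace(b a) = x^2*z - x*y - z
trace(a b a^3) = trace(a) * trace(a^2 b a) - trace(a^2 b) = x^3*z - x^2*y - 2*x*z + y
trace(a^2 b a^3) = trace(a) * trace(a b a^3) - trace(a b a^2) = x^4*z - x^3*y - 3*x^2*z + 2*x*y + z
trace(a^4 b a^2) = trace(a) * trace(a^2 b a^3) - trace(a^2 b a^2) = x^5*z - x^4*y - 4*x^3*z + 3*x^2*y + 3*x*z - y
trace(a^7 b) = trace(a) * trace(a^4 b a^2) - trace(a^4 b a) = x^6*z - x^5*y - 5*x^4*z + 4*x^3*y + 6*x^2*z - 3*x*y - z
trace(a^4 b^-1 a^3) = trace(a^7) * trace(b) - trace(a^7 b) = x^7*y - x^6*z - 6*x^5*y + 5*x^4*z + 10*x^3*y - 6*x^2*z - 4*x*y + z
trace(b a b a) = trace(b a) * trace(b a) - trace(1) = z^2 - 2
trace(b a b) = trace(b) * trace(a b) - trace(a) = y*z - x
trace(a b a b a) = trace(a) * trace(b a b a) - trace(b a b) = x*z^2 - y*z - x
trace(a b a b a^2) = trace(a) * trace(a b a b a) - trace(a b a b) = x^2*z^2 - x*y*z - x^2 - z^2 + 2
trace(b a^4 b a) = trace(a) * trace(a b a b a^2) - trace(a b a b a) = x^3*z^2 - x^2*y*z - x^3 - 2*x*z^2 + y*z + 3*x
trace(b^2) = trace(b) * trace(b) - trace(1) = y^2 - 2
trace(b^2 a^2) = trace(a) * trace(b^2 a) - trace(b^2) = x*y*z - x^2 - y^2 + 2
trace(a b^2 a^2) = trace(a) * trace(b^2 a^2) - trace(b^2 a) = x^2*y*z - x^3 - x*y^2 - y*z + 3*x
trace(b a^4 b) = trace(a) * trace(a b^2 a^2) - trace(a b^2 a) = x^3*y*z - x^4 - x^2*y^2 - 2*x*y*z + 4*x^2 + y^2 - 2
trace(a b a^4 b a) = trace(a) * trace(b a^4 b a) - trace(b a^4 b) = x^4*z^2 - 2*x^3*y*z + x^2*y^2 - 2*x^2*z^2 + 3*x*y*z - x^2 - y^2 + 2
trace(a^3 b a^4 b) = trace(a) * trace(a b a^4 b a) - trace(a b a^4 b) = x^5*z^2 - 2*x^4*y*z + x^3*y^2 - 3*x^3*z^2 + 4*x^2*y*z - x*y^2 + 2*x*z^2 - y*z - x
trace(a^4 b^-1 a^3 b) = trace(a^3 b a^4) * trace(b) - trace(a^3 b a^4 b) = x^6*y*z - x^5*y^2 - x^5*z^2 - 3*x^4*y*z + 3*x^3*y^2 + 3*x^3*z^2 + 2*x^2*y*z - 2*x*y^2 - 2*x*z^2 + x
trace(a^3 b^-1 a^4 b^-1) = trace(a^4 b^-1 a^3) * trace(b) - trace(a^4 b^-1 a^3 b) = x^7*y^2 - 2*x^6*y*z - 5*x^5*y^2 + x^5*z^2 + 8*x^4*y*z + 7*x^3*y^2 - 3*x^3*z^2 - 8*x^2*y*z - 2*x*y^2 + 2*x*z^2 + y*z - x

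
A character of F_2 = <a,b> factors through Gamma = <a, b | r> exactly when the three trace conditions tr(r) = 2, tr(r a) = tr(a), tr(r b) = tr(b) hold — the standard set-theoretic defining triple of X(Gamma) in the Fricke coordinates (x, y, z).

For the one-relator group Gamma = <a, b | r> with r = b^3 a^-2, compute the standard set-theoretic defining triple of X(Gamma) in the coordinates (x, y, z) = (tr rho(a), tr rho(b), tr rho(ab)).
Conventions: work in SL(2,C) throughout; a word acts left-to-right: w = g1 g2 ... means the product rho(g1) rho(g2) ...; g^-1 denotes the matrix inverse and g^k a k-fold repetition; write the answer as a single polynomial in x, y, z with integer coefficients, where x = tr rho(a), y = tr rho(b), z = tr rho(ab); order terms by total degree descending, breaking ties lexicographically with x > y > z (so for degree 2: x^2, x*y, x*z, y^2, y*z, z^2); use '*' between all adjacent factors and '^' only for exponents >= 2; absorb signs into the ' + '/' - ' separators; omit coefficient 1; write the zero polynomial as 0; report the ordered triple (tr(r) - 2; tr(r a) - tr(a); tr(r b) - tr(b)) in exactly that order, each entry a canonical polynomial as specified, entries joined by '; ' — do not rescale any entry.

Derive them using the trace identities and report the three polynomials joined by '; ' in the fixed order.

x^2*y^3 - x*y^2*z - 2*x^2*y - y^3 + x*z + 3*y - 2; x*y^3 - y^2*z - 2*x*y - x + z; x^2*y^4 - x*y^3*z - 3*x^2*y^2 - y^4 + 2*x*y*z + x^2 + 4*y^2 - y - 2

tr(b^2) = tr(b) * tr(b) - tr(1)  (reduce the b square) = y^2 - 2
tr(b^3) = tr(b) * tr(b^2) - tr(b)  (reduce the b square) = y^3 - 3*y
tr(a b^2) = tr(b) * tr(a b) - tr(a)  (reduce the b square) = y*z - x
tr(b^3 a) = tr(b) * tr(a b^2) - tr(a b)  (reduce the b square) = y^2*z - x*y - z
tr(a^-1 b^3) = tr(b^3) * tr(a) - tr(b^3 a)  (eliminate a^-1) = x*y^3 - y^2*z - 2*x*y + z
tr(b^3 a^-2) = tr(a^-1 b^3) * tr(a) - tr(a^-1 b^3 a)  (eliminate a^-1) = x^2*y^3 - x*y^2*z - 2*x^2*y - y^3 + x*z + 3*y
tr(b^4) = tr(b) * tr(b^3) - tr(b^2) = y^4 - 4*y^2 + 2
tr(b^4 a) = tr(b) * tr(b a b^2) - tr(b a b) = y^3*z - x*y^2 - 2*y*z + x
tr(b^4 a^-1) = tr(b^4) * tr(a) - tr(b^4 a) = x*y^4 - y^3*z - 3*x*y^2 + 2*y*z + x
tr(b^3 a^-2 b) = tr(b^4 a^-1) * tr(a) - tr(b^4) = x^2*y^4 - x*y^3*z - 3*x^2*y^2 - y^4 + 2*x*y*z + x^2 + 4*y^2 - 2
assemble the triple (tr(r) - 2; tr(r a) - x; tr(r b) - y)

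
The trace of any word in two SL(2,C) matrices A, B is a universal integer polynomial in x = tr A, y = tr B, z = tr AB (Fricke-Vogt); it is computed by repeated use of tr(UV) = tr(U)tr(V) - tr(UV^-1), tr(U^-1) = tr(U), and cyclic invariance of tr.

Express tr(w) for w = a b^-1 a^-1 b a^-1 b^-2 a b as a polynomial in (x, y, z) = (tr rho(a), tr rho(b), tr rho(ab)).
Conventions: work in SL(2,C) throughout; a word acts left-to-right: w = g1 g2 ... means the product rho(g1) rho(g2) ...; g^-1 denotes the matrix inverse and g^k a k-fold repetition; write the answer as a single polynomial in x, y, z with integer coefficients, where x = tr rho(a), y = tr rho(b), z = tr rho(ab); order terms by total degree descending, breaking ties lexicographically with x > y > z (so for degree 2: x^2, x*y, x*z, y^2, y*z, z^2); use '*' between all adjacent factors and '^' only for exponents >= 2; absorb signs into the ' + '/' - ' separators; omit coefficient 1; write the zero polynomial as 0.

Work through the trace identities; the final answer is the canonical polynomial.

apply: tr(a b a) = tr(a) tr(b a) - tr(b) = x*z - y
apply: tr(a b a b) = tr(a b) tr(a b) - tr(1)   [split at repeated a] = z^2 - 2
use: tr(a b a b^-1) = tr(a b a) tr(b) - tr(a b a b) = x*y*z - y^2 - z^2 + 2
apply: tr(b^-1 a b a b^-1) = tr(a b a b^-1) tr(b) - tr(a b a) = x*y^2*z - y^3 - y*z^2 - x*z + 3*y
apply: tr(a b a^2) = tr(a) tr(b a^2) - tr(b a) = x^2*z - x*y - z
apply: tr(b a b) = tr(b) tr(a b) - tr(a) = y*z - x
tr(a b a^2 b) = tr(a) tr(b a b a) - tr(b a b) = x*z^2 - y*z - x
tr(a b^-1 a b a) = tr(a b a^2) tr(b) - tr(a b a^2 b) = x^2*y*z - x*y^2 - x*z^2 + x
tr(a b a b a b) = tr(a b) tr(a b a b) - tr(a^-1 b^-1)   [split at repeated a] = z^3 - 3*z
apply: tr(a b^-1 a b a b) = tr(a b a b a) tr(b) - tr(a b a b a b) = x*y*z^2 - y^2*z - z^3 - x*y + 3*z
apply: tr(b^-1 a b a b^-1 a) = tr(a b^-1 a b a) tr(b) - tr(a b^-1 a b a b) = x^2*y^2*z - x*y^3 - 2*x*y*z^2 + y^2*z + z^3 + 2*x*y - 3*z
apply: tr(b^-1 a b a b^-1 a^-1) = tr(b^-1 a b a b^-1) tr(a) - tr(b^-1 a b a b^-1 a) = x*y*z^2 - x^2*z - y^2*z - z^3 + x*y + 3*z
tr(a^2) = tr(a) tr(a) - tr(1) = x^2 - 2
tr(b a^2 b) = tr(b) tr(a^2 b) - tr(a^2) = x*y*z - x^2 - y^2 + 2
use: tr(a b a^2 b a) = tr(a) tr(b a^2 b a) - tr(b a^2 b) = x^2*z^2 - 2*x*y*z + y^2 - 2
use: tr(b a b a b) = tr(b) tr(a b a b) - tr(a b a) = y*z^2 - x*z - y
apply: tr(a b a^2 b a b) = tr(a) tr(b a b a b a) - tr(b a b a b) = x*z^3 - y*z^2 - 2*x*z + y
apply: tr(a b a b^-1 a b a) = tr(a b a^2 b a) tr(b) - tr(a b a^2 b a b) = x^2*y*z^2 - 2*x*y^2*z - x*z^3 + y^3 + y*z^2 + 2*x*z - 3*y
tr(a b a b a b a b) = tr(a b a b a b) tr(a b) - tr(b a b a)   [split at repeated a] = z^4 - 4*z^2 + 2
apply: tr(a b a b^-1 a b a b) = tr(a b a b a b a) tr(b) - tr(a b a b a b a b) = x*y*z^3 - y^2*z^2 - z^4 - 2*x*y*z + y^2 + 4*z^2 - 2
tr(b a b^-1 a b a b^-1 a) = tr(a b a b^-1 a b a) tr(b) - tr(a b a b^-1 a b a b) = x^2*y^2*z^2 - 2*x*y^3*z - 2*x*y*z^3 + y^4 + 2*y^2*z^2 + z^4 + 4*x*y*z - 4*y^2 - 4*z^2 + 2
apply: tr(a b a b^-1 a^-1 b a b^-1) = tr(b a b^-1 a b a b^-1) tr(a) - tr(b a b^-1 a b a b^-1 a) = -x^2*y^2*z^2 + x^3*y*z + 2*x*y^3*z + 2*x*y*z^3 - x^2*y^2 - x^2*z^2 - y^4 - 2*y^2*z^2 - z^4 - 4*x*y*z + x^2 + 4*y^2 + 4*z^2 - 2
tr(a b a b^-1 a^-1 b a) = tr(b a^2 b a b^-1) tr(a) - tr(b a^2 b a b^-1 a) = -x^2*y*z^2 + x^3*z + 2*x*y^2*z + x*z^3 - x^2*y - y^3 - y*z^2 - 3*x*z + 3*y
apply: tr(b^-2 a b a b^-1 a^-1 b a) = tr(a b a b^-1 a^-1 b a b^-1) tr(b) - tr(a b a b^-1 a^-1 b a) = -x^2*y^3*z^2 + x^3*y^2*z + 2*x*y^4*z + 2*x*y^2*z^3 - x^2*y^3 - y^5 - 2*y^3*z^2 - y*z^4 - x^3*z - 6*x*y^2*z - x*z^3 + 2*x^2*y + 5*y^3 + 5*y*z^2 + 3*x*z - 5*y
tr(a b^-1 a^-1 b a^-1 b^-2 a b) = tr(b^-2 a b a b^-1 a^-1 b) tr(a) - tr(b^-2 a b a b^-1 a^-1 b a) = x^2*y^3*z^2 - x^3*y^2*z - 2*x*y^4*z - 2*x*y^2*z^3 + x^2*y^3 + x^2*y*z^2 + y^5 + 2*y^3*z^2 + y*z^4 + 5*x*y^2*z - x^2*y - 5*y^3 - 5*y*z^2 + 5*y

x^2*y^3*z^2 - x^3*y^2*z - 2*x*y^4*z - 2*x*y^2*z^3 + x^2*y^3 + x^2*y*z^2 + y^5 + 2*y^3*z^2 + y*z^4 + 5*x*y^2*z - x^2*y - 5*y^3 - 5*y*z^2 + 5*y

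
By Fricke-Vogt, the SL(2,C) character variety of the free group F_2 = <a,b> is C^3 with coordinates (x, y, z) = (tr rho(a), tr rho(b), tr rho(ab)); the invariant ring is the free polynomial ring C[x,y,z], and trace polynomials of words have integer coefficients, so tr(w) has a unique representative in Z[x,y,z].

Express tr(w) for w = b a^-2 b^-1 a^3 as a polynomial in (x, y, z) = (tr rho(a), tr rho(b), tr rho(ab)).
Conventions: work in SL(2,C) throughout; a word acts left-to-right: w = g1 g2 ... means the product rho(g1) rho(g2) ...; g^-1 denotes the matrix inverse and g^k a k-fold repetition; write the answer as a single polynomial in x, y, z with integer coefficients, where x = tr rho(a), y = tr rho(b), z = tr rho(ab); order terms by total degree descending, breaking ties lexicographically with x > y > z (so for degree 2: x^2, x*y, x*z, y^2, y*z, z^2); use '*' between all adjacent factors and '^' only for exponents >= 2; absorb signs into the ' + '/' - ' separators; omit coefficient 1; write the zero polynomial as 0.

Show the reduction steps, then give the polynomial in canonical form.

tr(a^2 b) = tr(a) tr(b a) - tr(b) = x*z - y
tr(a^2) = tr(a) tr(a) - tr(1) = x^2 - 2
tr(b^2 a^2) = tr(b) tr(a^2 b) - tr(a^2) = x*y*z - x^2 - y^2 + 2
and tr(b^2 a) = tr(b) tr(a b) - tr(a) = y*z - x
tr(b a^3 b) = tr(a) tr(b^2 a^2) - tr(b^2 a) = x^2*y*z - x^3 - x*y^2 - y*z + 3*x
tr(b a b a) = tr(a b) tr(a b) - tr(1) = z^2 - 2
tr(a b a b a) = tr(a) tr(b a b a) - tr(b a b) = x*z^2 - y*z - x
and tr(b a^3 b a) = tr(a) tr(a b a b a) - tr(a b a b) = x^2*z^2 - x*y*z - x^2 - z^2 + 2
and tr(b a^3 b a^-1) = tr(b a^3 b) tr(a) - tr(b a^3 b a) = x^3*y*z - x^4 - x^2*y^2 - x^2*z^2 + 4*x^2 + z^2 - 2
and tr(a^3 b a^-2 b) = tr(b a^3 b a^-1) tr(a) - tr(b a^3 b) = x^4*y*z - x^5 - x^3*y^2 - x^3*z^2 - x^2*y*z + 5*x^3 + x*y^2 + x*z^2 + y*z - 5*x
and tr(b a^-2 b^-1 a^3) = tr(a^3 b a^-2) tr(b) - tr(a^3 b a^-2 b) = -x^4*y*z + x^5 + x^3*y^2 + x^3*z^2 + x^2*y*z - 5*x^3 - x*y^2 - x*z^2 + 5*x

-x^4*y*z + x^5 + x^3*y^2 + x^3*z^2 + x^2*y*z - 5*x^3 - x*y^2 - x*z^2 + 5*x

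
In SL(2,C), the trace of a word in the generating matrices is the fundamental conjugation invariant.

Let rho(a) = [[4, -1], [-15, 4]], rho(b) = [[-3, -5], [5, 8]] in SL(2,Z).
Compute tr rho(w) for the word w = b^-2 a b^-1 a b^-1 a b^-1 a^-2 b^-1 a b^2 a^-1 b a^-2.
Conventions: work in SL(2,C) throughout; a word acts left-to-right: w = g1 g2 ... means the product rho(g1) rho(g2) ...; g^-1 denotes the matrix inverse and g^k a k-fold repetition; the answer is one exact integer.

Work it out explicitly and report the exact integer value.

rho(b^-1) = [[8, 5], [-5, -3]]
... * rho(b^-1) = [[8, 5], [-5, -3]]  ->  [[39, 25], [-25, -16]]
... * rho(a) = [[4, -1], [-15, 4]]  ->  [[-219, 61], [140, -39]]
... * rho(b^-1) = [[8, 5], [-5, -3]]  ->  [[-2057, -1278], [1315, 817]]
... * rho(a) = [[4, -1], [-15, 4]]  ->  [[10942, -3055], [-6995, 1953]]
... * rho(b^-1) = [[8, 5], [-5, -3]]  ->  [[102811, 63875], [-65725, -40834]]
... * rho(a) = [[4, -1], [-15, 4]]  ->  [[-546881, 152689], [349610, -97611]]
... * rho(b^-1) = [[8, 5], [-5, -3]]  ->  [[-5138493, -3192472], [3284935, 2040883]]
... * rho(a^-1) = [[4, 1], [15, 4]]  ->  [[-68441052, -17908381], [43752985, 11448467]]
... * rho(a^-1) = [[4, 1], [15, 4]]  ->  [[-542389923, -140074576], [346738945, 89546853]]
... * rho(b^-1) = [[8, 5], [-5, -3]]  ->  [[-3638746504, -2291725887], [2326177295, 1465054166]]
... * rho(a) = [[4, -1], [-15, 4]]  ->  [[19820902289, -5528157044], [-12671103310, 3534039369]]
... * rho(b) = [[-3, -5], [5, 8]]  ->  [[-87103492087, -143329767797], [55683506775, 91627831502]]
... * rho(b) = [[-3, -5], [5, 8]]  ->  [[-455338362724, -711120681941], [291088637185, 454605118141]]
... * rho(a^-1) = [[4, 1], [15, 4]]  ->  [[-12488163680011, -3299821090488], [7983431320855, 2109509109749]]
... * rho(b) = [[-3, -5], [5, 8]]  ->  [[20965385587593, 36042249676151], [-13402748413820, -23041083726283]]
... * rho(a^-1) = [[4, 1], [15, 4]]  ->  [[624495287492637, 165134384292197], [-399227249549525, -105567083318952]]
... * rho(a^-1) = [[4, 1], [15, 4]]  ->  [[4974996914353503, 1285032824661425], [-3180415247982380, -821495582825333]]
tr = 4974996914353503 + -821495582825333 = 4153501331528170

4153501331528170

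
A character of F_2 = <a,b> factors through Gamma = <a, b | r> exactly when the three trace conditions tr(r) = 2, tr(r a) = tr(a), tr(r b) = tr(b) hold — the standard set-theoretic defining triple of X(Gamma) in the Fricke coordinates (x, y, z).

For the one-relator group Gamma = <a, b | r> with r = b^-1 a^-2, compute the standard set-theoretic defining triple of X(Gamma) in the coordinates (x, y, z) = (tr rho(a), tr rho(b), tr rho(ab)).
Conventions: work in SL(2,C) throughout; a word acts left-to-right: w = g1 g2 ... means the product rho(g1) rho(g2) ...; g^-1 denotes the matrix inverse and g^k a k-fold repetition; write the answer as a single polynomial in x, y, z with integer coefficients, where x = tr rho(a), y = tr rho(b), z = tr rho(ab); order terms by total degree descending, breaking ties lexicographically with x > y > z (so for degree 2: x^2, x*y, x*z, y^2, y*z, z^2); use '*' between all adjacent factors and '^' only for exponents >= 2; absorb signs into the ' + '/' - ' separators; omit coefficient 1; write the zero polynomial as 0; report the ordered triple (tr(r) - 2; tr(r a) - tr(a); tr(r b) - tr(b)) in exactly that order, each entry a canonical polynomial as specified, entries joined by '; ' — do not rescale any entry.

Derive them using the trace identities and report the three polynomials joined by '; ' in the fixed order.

trace(b^-1) = trace(b) = y
so trace(b^-1 a) = trace(a)*trace(b) - trace(a b)  (eliminate b^-1) = x*y - z
trace(a^-1 b^-1) = trace(b^-1)*trace(a) - trace(b^-1 a)  (eliminate a^-1) = z
trace(b^-1 a^-2) = trace(a^-1 b^-1)*trace(a) - trace(a^-1 b^-1 a)  (eliminate a^-1) = x*z - y
trace(a^-2) = trace(a^-1)*trace(a) - trace(1)   [inverse elimination on a] = x^2 - 2
assemble the triple (trace(r) - 2; trace(r a) - x; trace(r b) - y)

x*z - y - 2; -x + z; x^2 - y - 2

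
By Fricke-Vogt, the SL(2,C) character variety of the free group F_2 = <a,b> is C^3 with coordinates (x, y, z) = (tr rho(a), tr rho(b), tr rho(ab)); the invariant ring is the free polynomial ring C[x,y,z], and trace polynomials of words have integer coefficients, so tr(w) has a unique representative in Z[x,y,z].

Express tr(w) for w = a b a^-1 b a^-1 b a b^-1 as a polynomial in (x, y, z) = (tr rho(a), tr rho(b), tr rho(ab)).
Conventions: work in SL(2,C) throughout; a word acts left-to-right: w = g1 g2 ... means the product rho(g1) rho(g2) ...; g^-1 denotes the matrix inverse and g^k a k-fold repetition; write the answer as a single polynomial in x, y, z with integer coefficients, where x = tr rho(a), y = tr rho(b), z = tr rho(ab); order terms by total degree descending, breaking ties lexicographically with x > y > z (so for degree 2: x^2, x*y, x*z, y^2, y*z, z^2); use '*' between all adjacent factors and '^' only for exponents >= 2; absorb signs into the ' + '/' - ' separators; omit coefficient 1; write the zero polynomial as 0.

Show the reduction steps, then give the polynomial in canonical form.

tr(a^2 b) = tr(a) tr(b a) - tr(b) = x*z - y
tr(a^2) = tr(a) tr(a) - tr(1) = x^2 - 2
tr(a^2 b^2) = tr(b) tr(a^2 b) - tr(a^2) = x*y*z - x^2 - y^2 + 2
tr(b^2 a^2 b) = tr(b) tr(a^2 b^2) - tr(a^2 b) = x*y^2*z - x^2*y - y^3 - x*z + 3*y
tr(a b a b) = tr(b a) tr(b a) - tr(1)   [split at repeated b] = z^2 - 2
tr(b a b^2 a) = tr(b) tr(a b a b) - tr(a b a) = y*z^2 - x*z - y
tr(a b^2) = tr(b) tr(a b) - tr(a) = y*z - x
tr(b a b^2) = tr(b) tr(a b^2) - tr(a b) = y^2*z - x*y - z
tr(b^2 a^2 b a) = tr(a) tr(b a b^2 a) - tr(b a b^2) = x*y*z^2 - x^2*z - y^2*z + z
tr(b a^2 b a^-1 b) = tr(b^2 a^2 b) tr(a) - tr(b^2 a^2 b a) = x^2*y^2*z - x^3*y - x*y^3 - x*y*z^2 + y^2*z + 3*x*y - z
tr(a b a^2 b) = tr(a) tr(b a b a) - tr(b a b) = x*z^2 - y*z - x
tr(a b a^2) = tr(a) tr(b a^2) - tr(b a) = x^2*z - x*y - z
tr(b a b a^2 b) = tr(b) tr(a b a^2 b) - tr(a b a^2) = x*y*z^2 - x^2*z - y^2*z + z
tr(b a b a b a) = tr(a b a b) tr(a b) - tr(b a)   [split at repeated a] = z^3 - 3*z
tr(b a b a^2 b a) = tr(a) tr(b a b a b a) - tr(b a b a b) = x*z^3 - y*z^2 - 2*x*z + y
tr(b a^2 b a^-1 b a) = tr(b a b a^2 b) tr(a) - tr(b a b a^2 b a) = x^2*y*z^2 - x^3*z - x*y^2*z - x*z^3 + y*z^2 + 3*x*z - y
tr(a b a^-1 b a^-1 b a) = tr(b a^2 b a^-1 b) tr(a) - tr(b a^2 b a^-1 b a) = x^3*y^2*z - x^4*y - x^2*y^3 - 2*x^2*y*z^2 + x^3*z + 2*x*y^2*z + x*z^3 + 3*x^2*y - y*z^2 - 4*x*z + y
tr(b a b a b^2) = tr(b) tr(b a b a b) - tr(b a b a) = y^2*z^2 - x*y*z - y^2 - z^2 + 2
tr(b a b a b^2 a) = tr(b) tr(a b a b a b) - tr(a b a b a) = y*z^3 - x*z^2 - 2*y*z + x
tr(b a^-1 b a b a b) = tr(b a b a b^2) tr(a) - tr(b a b a b^2 a) = x*y^2*z^2 - x^2*y*z - y*z^3 - x*y^2 + 2*y*z + x
tr(b a b a b a b a) = tr(b a) tr(b a b a b a) - tr(b^-1 a^-1 b^-1 a^-1)   [split at repeated b] = z^4 - 4*z^2 + 2
tr(b a^-1 b a b a b a) = tr(b a b a b a b) tr(a) - tr(b a b a b a b a) = x*y*z^3 - x^2*z^2 - z^4 - 2*x*y*z + x^2 + 4*z^2 - 2
tr(a b a^-1 b a^-1 b a b) = tr(b a^-1 b a b a b) tr(a) - tr(b a^-1 b a b a b a) = x^2*y^2*z^2 - x^3*y*z - 2*x*y*z^3 - x^2*y^2 + x^2*z^2 + z^4 + 4*x*y*z - 4*z^2 + 2
tr(a b a^-1 b a^-1 b a b^-1) = tr(a b a^-1 b a^-1 b a) tr(b) - tr(a b a^-1 b a^-1 b a b) = x^3*y^3*z - x^4*y^2 - x^2*y^4 - 3*x^2*y^2*z^2 + 2*x^3*y*z + 2*x*y^3*z + 3*x*y*z^3 + 4*x^2*y^2 - x^2*z^2 - y^2*z^2 - z^4 - 8*x*y*z + y^2 + 4*z^2 - 2

x^3*y^3*z - x^4*y^2 - x^2*y^4 - 3*x^2*y^2*z^2 + 2*x^3*y*z + 2*x*y^3*z + 3*x*y*z^3 + 4*x^2*y^2 - x^2*z^2 - y^2*z^2 - z^4 - 8*x*y*z + y^2 + 4*z^2 - 2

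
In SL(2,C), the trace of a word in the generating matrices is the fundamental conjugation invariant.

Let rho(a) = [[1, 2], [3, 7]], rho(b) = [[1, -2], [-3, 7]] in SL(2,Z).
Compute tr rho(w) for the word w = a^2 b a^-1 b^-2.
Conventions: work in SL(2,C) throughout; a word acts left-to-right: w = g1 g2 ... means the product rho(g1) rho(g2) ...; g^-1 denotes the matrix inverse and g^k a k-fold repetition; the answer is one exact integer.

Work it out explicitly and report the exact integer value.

rho(a) = [[1, 2], [3, 7]]
... * rho(a) = [[1, 2], [3, 7]]  ->  [[7, 16], [24, 55]]
... * rho(b) = [[1, -2], [-3, 7]]  ->  [[-41, 98], [-141, 337]]
... * rho(a^-1) = [[7, -2], [-3, 1]]  ->  [[-581, 180], [-1998, 619]]
... * rho(b^-1) = [[7, 2], [3, 1]]  ->  [[-3527, -982], [-12129, -3377]]
... * rho(b^-1) = [[7, 2], [3, 1]]  ->  [[-27635, -8036], [-95034, -27635]]
tr = -27635 + -27635 = -55270

-55270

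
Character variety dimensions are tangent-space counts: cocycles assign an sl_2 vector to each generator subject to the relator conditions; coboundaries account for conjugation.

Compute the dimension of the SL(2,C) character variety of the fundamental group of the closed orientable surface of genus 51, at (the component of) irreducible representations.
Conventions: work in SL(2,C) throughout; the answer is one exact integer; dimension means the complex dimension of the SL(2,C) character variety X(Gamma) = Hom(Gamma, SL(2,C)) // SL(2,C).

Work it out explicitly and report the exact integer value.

300

pi_1 of the closed genus-51 surface has 102 generators bound by the single product-of-commutators relator.
Before the relator condition, cocycle space has dim 3*102 = 306.
d_2 is surjective at irreducible rho (its cokernel H^2 is dual to H^0 = 0), so dim Z^1 = 306 - 3 = 303.
Coboundaries contribute dim B^1 = 3 (injective at irreducible rho).
Hence dim X = 303 - 3 = 300.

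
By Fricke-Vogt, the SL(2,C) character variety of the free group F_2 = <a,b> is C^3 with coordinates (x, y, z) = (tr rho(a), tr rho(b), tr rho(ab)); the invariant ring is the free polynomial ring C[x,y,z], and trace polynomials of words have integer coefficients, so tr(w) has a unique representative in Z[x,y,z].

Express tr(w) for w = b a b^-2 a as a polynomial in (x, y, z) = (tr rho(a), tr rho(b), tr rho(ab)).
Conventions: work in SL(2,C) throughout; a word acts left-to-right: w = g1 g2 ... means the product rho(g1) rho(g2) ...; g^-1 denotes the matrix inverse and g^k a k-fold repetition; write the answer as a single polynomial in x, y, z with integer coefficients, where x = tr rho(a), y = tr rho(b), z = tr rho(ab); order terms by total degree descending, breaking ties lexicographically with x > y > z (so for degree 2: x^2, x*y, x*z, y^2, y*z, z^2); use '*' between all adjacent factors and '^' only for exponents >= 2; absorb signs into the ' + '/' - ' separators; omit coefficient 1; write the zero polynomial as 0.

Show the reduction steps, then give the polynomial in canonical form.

x*y^2*z - y^3 - y*z^2 - x*z + 3*y

tr(a b a) = tr(a) tr(b a) - tr(b) = x*z - y
apply: tr(a b a b) = tr(b a) tr(b a) - tr(1)   [split at repeated b] = z^2 - 2
tr(a b a b^-1) = tr(a b a) tr(b) - tr(a b a b) = x*y*z - y^2 - z^2 + 2
use: tr(b a b^-2 a) = tr(a b a b^-1) tr(b) - tr(a b a) = x*y^2*z - y^3 - y*z^2 - x*z + 3*y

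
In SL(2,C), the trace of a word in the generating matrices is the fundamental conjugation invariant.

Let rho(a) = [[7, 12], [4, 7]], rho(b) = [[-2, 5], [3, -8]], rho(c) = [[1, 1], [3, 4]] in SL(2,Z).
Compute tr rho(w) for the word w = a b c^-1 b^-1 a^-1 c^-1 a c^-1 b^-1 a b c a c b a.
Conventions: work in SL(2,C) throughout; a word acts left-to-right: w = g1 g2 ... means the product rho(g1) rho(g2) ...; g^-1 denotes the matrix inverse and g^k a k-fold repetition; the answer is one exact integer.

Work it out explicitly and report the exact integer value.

rho(a) = [[7, 12], [4, 7]]
... * rho(b) = [[-2, 5], [3, -8]]  ->  [[22, -61], [13, -36]]
... * rho(c^-1) = [[4, -1], [-3, 1]]  ->  [[271, -83], [160, -49]]
... * rho(b^-1) = [[-8, -5], [-3, -2]]  ->  [[-1919, -1189], [-1133, -702]]
... * rho(a^-1) = [[7, -12], [-4, 7]]  ->  [[-8677, 14705], [-5123, 8682]]
... * rho(c^-1) = [[4, -1], [-3, 1]]  ->  [[-78823, 23382], [-46538, 13805]]
... * rho(a) = [[7, 12], [4, 7]]  ->  [[-458233, -782202], [-270546, -461821]]
... * rho(c^-1) = [[4, -1], [-3, 1]]  ->  [[513674, -323969], [303279, -191275]]
... * rho(b^-1) = [[-8, -5], [-3, -2]]  ->  [[-3137485, -1920432], [-1852407, -1133845]]
... * rho(a) = [[7, 12], [4, 7]]  ->  [[-29644123, -51092844], [-17502229, -30165799]]
... * rho(b) = [[-2, 5], [3, -8]]  ->  [[-93990286, 260522137], [-55492939, 153815247]]
... * rho(c) = [[1, 1], [3, 4]]  ->  [[687576125, 948098262], [405952802, 559768049]]
... * rho(a) = [[7, 12], [4, 7]]  ->  [[8605425923, 14887601334], [5080741810, 8789809967]]
... * rho(c) = [[1, 1], [3, 4]]  ->  [[53268229925, 68155831259], [31450171711, 40239981678]]
... * rho(b) = [[-2, 5], [3, -8]]  ->  [[97931033927, -278905500447], [57819601612, -164668994869]]
... * rho(a) = [[7, 12], [4, 7]]  ->  [[-430104764299, -777166096005], [-253938768192, -458847744739]]
tr = -430104764299 + -458847744739 = -888952509038

-888952509038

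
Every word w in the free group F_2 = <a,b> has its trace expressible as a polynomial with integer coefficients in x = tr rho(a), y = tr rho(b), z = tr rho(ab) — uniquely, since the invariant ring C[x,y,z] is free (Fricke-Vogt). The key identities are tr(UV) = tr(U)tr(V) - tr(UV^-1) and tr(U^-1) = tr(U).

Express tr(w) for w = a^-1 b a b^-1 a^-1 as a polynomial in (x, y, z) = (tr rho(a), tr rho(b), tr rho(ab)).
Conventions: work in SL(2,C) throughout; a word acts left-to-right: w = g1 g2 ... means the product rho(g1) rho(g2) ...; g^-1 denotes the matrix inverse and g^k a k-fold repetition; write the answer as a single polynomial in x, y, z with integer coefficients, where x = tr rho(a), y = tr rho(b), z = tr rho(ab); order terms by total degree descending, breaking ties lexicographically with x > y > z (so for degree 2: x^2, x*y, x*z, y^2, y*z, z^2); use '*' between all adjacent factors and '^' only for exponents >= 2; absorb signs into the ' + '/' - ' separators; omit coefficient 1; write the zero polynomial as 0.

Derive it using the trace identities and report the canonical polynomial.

-x^2*y*z + x^3 + x*y^2 + x*z^2 - 3*x

apply: trace(a^-1 b) = trace(b) trace(a) - trace(b a) = x*y - z
apply: trace(b a b) = trace(b) trace(a b) - trace(a) = y*z - x
apply: trace(b a b a) = trace(b a) trace(b a) - trace(1)   [split at repeated b] = z^2 - 2
trace(b a b a^-1) = trace(b a b) trace(a) - trace(b a b a) = x*y*z - x^2 - z^2 + 2
trace(a^-2 b a b) = trace(b a b a^-1) trace(a) - trace(b a b) = x^2*y*z - x^3 - x*z^2 - y*z + 3*x
trace(a^-1 b a b^-1 a^-1) = trace(a^-2 b a) trace(b) - trace(a^-2 b a b) = -x^2*y*z + x^3 + x*y^2 + x*z^2 - 3*x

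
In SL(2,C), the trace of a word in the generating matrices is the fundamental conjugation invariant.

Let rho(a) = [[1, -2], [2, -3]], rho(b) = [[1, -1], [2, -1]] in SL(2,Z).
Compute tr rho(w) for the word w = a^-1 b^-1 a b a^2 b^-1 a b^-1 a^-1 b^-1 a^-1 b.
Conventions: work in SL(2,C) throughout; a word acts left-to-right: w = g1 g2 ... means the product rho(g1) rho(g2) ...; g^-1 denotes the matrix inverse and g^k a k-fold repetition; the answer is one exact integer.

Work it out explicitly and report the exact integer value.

98

rho(a^-1) = [[-3, 2], [-2, 1]]
... * rho(b^-1) = [[-1, 1], [-2, 1]]  ->  [[-1, -1], [0, -1]]
... * rho(a) = [[1, -2], [2, -3]]  ->  [[-3, 5], [-2, 3]]
... * rho(b) = [[1, -1], [2, -1]]  ->  [[7, -2], [4, -1]]
... * rho(a) = [[1, -2], [2, -3]]  ->  [[3, -8], [2, -5]]
... * rho(a) = [[1, -2], [2, -3]]  ->  [[-13, 18], [-8, 11]]
... * rho(b^-1) = [[-1, 1], [-2, 1]]  ->  [[-23, 5], [-14, 3]]
... * rho(a) = [[1, -2], [2, -3]]  ->  [[-13, 31], [-8, 19]]
... * rho(b^-1) = [[-1, 1], [-2, 1]]  ->  [[-49, 18], [-30, 11]]
... * rho(a^-1) = [[-3, 2], [-2, 1]]  ->  [[111, -80], [68, -49]]
... * rho(b^-1) = [[-1, 1], [-2, 1]]  ->  [[49, 31], [30, 19]]
... * rho(a^-1) = [[-3, 2], [-2, 1]]  ->  [[-209, 129], [-128, 79]]
... * rho(b) = [[1, -1], [2, -1]]  ->  [[49, 80], [30, 49]]
tr = 49 + 49 = 98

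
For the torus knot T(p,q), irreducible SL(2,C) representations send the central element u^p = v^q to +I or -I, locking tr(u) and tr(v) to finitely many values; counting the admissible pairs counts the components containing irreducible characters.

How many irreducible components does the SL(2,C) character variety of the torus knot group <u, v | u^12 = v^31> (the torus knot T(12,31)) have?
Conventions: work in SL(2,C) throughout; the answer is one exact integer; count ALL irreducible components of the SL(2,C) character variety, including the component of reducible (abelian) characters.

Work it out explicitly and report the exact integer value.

Gamma = < u, v | u^12 = v^31 > (torus knot T(12,31)); the central element u^12 = v^31 acts as +I or -I in any irreducible SL(2,C) representation.
This locks tr(u) to 2*cos(pi*alpha/12), alpha in 1..11, and tr(v) to 2*cos(pi*beta/31), beta in 1..30, on each component of irreducible characters.
u^12 = (-1)^alpha I and v^31 = (-1)^beta I must agree, so alpha and beta have equal parity.
count pairs: odd alpha (6 choices) x odd beta (15), plus even alpha (5) x even beta (15): 6*15 + 5*15 = 165.
That is 165 components of irreducible characters, and with the reducible (abelian) component the total is 166.

166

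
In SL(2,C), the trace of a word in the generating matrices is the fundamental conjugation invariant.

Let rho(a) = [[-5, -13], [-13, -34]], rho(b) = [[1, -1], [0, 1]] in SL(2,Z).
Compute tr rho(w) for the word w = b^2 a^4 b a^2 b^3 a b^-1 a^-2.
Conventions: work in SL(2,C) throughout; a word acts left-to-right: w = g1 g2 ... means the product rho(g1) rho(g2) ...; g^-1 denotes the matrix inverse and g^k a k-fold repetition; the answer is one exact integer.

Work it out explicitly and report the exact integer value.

rho(b) = [[1, -1], [0, 1]]
... * rho(b) = [[1, -1], [0, 1]]  ->  [[1, -2], [0, 1]]
... * rho(a) = [[-5, -13], [-13, -34]]  ->  [[21, 55], [-13, -34]]
... * rho(a) = [[-5, -13], [-13, -34]]  ->  [[-820, -2143], [507, 1325]]
... * rho(a) = [[-5, -13], [-13, -34]]  ->  [[31959, 83522], [-19760, -51641]]
... * rho(a) = [[-5, -13], [-13, -34]]  ->  [[-1245581, -3255215], [770133, 2012674]]
... * rho(b) = [[1, -1], [0, 1]]  ->  [[-1245581, -2009634], [770133, 1242541]]
... * rho(a) = [[-5, -13], [-13, -34]]  ->  [[32353147, 84520109], [-20003698, -52258123]]
... * rho(a) = [[-5, -13], [-13, -34]]  ->  [[-1260527152, -3294274617], [779374089, 2036824256]]
... * rho(b) = [[1, -1], [0, 1]]  ->  [[-1260527152, -2033747465], [779374089, 1257450167]]
... * rho(b) = [[1, -1], [0, 1]]  ->  [[-1260527152, -773220313], [779374089, 478076078]]
... * rho(b) = [[1, -1], [0, 1]]  ->  [[-1260527152, 487306839], [779374089, -301298011]]
... * rho(a) = [[-5, -13], [-13, -34]]  ->  [[-32353147, -181579550], [20003698, 112269217]]
... * rho(b^-1) = [[1, 1], [0, 1]]  ->  [[-32353147, -213932697], [20003698, 132272915]]
... * rho(a^-1) = [[-34, 13], [13, -5]]  ->  [[-1681118063, 649072574], [1039422163, -401316501]]
... * rho(a^-1) = [[-34, 13], [13, -5]]  ->  [[65595957604, -25099897689], [-40557468055, 15519070624]]
tr = 65595957604 + 15519070624 = 81115028228

81115028228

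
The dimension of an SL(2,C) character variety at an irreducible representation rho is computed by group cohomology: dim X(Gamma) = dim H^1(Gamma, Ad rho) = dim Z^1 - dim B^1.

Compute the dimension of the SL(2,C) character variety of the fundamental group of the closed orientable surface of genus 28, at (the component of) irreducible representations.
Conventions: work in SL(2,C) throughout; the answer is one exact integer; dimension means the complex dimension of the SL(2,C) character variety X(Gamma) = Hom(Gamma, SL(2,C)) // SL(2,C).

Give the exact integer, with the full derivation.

162

Gamma = pi_1(Sigma_28) = < a_1, b_1, ..., a_28, b_28 | prod [a_i, b_i] > has 2g = 56 generators and 1 relator.
Before the relator condition, cocycle space has dim 3*56 = 168.
d_2 is surjective at irreducible rho (its cokernel H^2 is dual to H^0 = 0), so dim Z^1 = 168 - 3 = 165.
dim B^1 = 3 (coboundaries, injective at irreducible rho).
Hence dim X = 165 - 3 = 162.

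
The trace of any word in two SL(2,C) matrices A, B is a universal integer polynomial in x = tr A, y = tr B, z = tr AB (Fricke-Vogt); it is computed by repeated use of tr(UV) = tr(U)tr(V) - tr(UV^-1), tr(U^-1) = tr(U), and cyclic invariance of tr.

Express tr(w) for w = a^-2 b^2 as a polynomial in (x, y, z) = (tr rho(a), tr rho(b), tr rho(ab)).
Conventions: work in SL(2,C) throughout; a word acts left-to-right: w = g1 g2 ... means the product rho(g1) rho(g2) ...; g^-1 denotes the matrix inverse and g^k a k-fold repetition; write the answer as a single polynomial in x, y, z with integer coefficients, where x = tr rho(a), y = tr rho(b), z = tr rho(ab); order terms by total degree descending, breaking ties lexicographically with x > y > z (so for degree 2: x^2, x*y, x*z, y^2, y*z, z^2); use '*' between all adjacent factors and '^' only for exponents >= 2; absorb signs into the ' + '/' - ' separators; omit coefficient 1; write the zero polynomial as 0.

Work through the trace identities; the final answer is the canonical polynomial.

x^2*y^2 - x*y*z - x^2 - y^2 + 2

tr(b^2) = tr(b) * tr(b) - tr(1)   [square of b] = y^2 - 2
tr(b^2 a) = tr(b) * tr(a b) - tr(a)   [square of b] = y*z - x
use: tr(a^-1 b^2) = tr(b^2) * tr(a) - tr(b^2 a)   [inverse elimination on a] = x*y^2 - y*z - x
tr(a^-2 b^2) = tr(a^-1 b^2) * tr(a) - tr(a^-1 b^2 a)   [inverse elimination on a] = x^2*y^2 - x*y*z - x^2 - y^2 + 2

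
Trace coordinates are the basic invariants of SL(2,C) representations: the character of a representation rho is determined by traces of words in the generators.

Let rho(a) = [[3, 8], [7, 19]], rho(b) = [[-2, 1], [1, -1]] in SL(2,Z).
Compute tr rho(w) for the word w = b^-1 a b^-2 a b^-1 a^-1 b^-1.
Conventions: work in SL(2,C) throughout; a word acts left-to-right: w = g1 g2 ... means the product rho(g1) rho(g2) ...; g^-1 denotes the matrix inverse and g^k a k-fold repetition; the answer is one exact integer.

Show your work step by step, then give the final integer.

rho(b^-1) = [[-1, -1], [-1, -2]]
... * rho(a) = [[3, 8], [7, 19]]  ->  [[-10, -27], [-17, -46]]
... * rho(b^-1) = [[-1, -1], [-1, -2]]  ->  [[37, 64], [63, 109]]
... * rho(b^-1) = [[-1, -1], [-1, -2]]  ->  [[-101, -165], [-172, -281]]
... * rho(a) = [[3, 8], [7, 19]]  ->  [[-1458, -3943], [-2483, -6715]]
... * rho(b^-1) = [[-1, -1], [-1, -2]]  ->  [[5401, 9344], [9198, 15913]]
... * rho(a^-1) = [[19, -8], [-7, 3]]  ->  [[37211, -15176], [63371, -25845]]
... * rho(b^-1) = [[-1, -1], [-1, -2]]  ->  [[-22035, -6859], [-37526, -11681]]
tr = -22035 + -11681 = -33716

-33716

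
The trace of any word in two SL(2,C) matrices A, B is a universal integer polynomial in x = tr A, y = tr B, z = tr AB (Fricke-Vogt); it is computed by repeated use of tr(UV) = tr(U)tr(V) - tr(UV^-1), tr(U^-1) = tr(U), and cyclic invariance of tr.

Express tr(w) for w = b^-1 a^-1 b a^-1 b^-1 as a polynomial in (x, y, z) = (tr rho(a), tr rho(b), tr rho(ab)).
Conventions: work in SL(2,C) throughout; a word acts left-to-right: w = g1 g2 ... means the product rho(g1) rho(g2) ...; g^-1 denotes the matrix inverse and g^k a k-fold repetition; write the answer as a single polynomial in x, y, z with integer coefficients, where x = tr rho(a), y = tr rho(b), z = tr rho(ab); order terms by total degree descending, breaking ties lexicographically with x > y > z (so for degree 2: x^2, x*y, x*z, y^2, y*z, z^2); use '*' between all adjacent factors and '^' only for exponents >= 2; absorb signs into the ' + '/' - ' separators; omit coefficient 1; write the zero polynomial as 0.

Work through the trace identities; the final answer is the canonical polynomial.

x*y^2*z - x^2*y - y^3 - y*z^2 + x*z + 3*y

and trace(a^-1) = trace(a) = x
trace(a^-1 b) = trace(b)*trace(a) - trace(b a) = x*y - z
and trace(b^-1 a^-1) = trace(a^-1)*trace(b) - trace(a^-1 b) = z
next, trace(a b a) = trace(a)*trace(b a) - trace(b) = x*z - y
next, trace(a b a b) = trace(a b)*trace(a b) - trace(1) = z^2 - 2
trace(a b a b^-1) = trace(a b a)*trace(b) - trace(a b a b) = x*y*z - y^2 - z^2 + 2
trace(b a b^-2 a) = trace(a b a b^-1)*trace(b) - trace(a b a) = x*y^2*z - y^3 - y*z^2 - x*z + 3*y
trace(b^-2 a^-1 b a) = trace(b a b^-2)*trace(a) - trace(b a b^-2 a) = -x*y^2*z + x^2*y + y^3 + y*z^2 - 3*y
trace(b^-1 a^-1 b a^-1 b^-1) = trace(b^-2 a^-1 b)*trace(a) - trace(b^-2 a^-1 b a) = x*y^2*z - x^2*y - y^3 - y*z^2 + x*z + 3*y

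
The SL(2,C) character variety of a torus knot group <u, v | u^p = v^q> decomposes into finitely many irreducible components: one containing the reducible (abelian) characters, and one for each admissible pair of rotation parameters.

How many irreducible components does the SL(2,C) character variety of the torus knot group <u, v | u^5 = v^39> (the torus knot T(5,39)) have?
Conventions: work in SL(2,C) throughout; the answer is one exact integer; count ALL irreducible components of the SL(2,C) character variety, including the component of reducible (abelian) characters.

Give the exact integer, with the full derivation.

77

For T(5,39): irreducibility forces the central element u^5 = v^39 to one of +I, -I.
On an irreducible component, tr(u) is locked at 2*cos(pi*alpha/5) for some alpha in 1..4, and tr(v) at 2*cos(pi*beta/39) for some beta in 1..38.
The two central values (-1)^alpha I and (-1)^beta I must be the same matrix, so alpha and beta share a parity.
count pairs: odd alpha (2 choices) x odd beta (19), plus even alpha (2) x even beta (19): 2*19 + 2*19 = 76.
components with irreducible characters: 76; plus the single component of reducible (abelian) characters: total 77.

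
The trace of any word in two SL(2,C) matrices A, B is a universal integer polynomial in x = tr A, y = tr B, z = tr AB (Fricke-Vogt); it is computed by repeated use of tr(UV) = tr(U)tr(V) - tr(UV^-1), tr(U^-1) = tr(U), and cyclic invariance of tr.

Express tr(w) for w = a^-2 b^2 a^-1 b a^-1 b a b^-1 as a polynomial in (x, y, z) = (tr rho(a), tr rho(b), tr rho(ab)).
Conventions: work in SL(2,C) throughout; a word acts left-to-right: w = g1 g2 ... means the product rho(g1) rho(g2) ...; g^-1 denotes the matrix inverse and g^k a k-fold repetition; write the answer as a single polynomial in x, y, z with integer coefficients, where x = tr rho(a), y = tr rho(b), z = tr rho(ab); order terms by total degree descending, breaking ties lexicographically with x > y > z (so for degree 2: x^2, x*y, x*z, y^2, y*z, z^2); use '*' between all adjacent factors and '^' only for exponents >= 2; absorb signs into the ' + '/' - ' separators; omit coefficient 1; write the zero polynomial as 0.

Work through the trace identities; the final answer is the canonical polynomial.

trace(b^2) = trace(b) trace(b) - trace(1)   [square of b] = y^2 - 2
trace(b^3) = trace(b) trace(b^2) - trace(b)   [square of b] = y^3 - 3*y
trace(b^4) = trace(b) trace(b^3) - trace(b^2)   [square of b] = y^4 - 4*y^2 + 2
and trace(b a b) = trace(b) trace(a b) - trace(a)   [square of b] = y*z - x
trace(a b^3) = trace(b) trace(b a b) - trace(b a)   [square of b] = y^2*z - x*y - z
trace(b^4 a) = trace(b) trace(a b^3) - trace(a b^2)   [square of b] = y^3*z - x*y^2 - 2*y*z + x
trace(b^2 a^-1 b^2) = trace(b^4) trace(a) - trace(b^4 a)   [inverse elimination on a] = x*y^4 - y^3*z - 3*x*y^2 + 2*y*z + x
trace(a b a b) = trace(b a) trace(b a) - trace(1)   [split at a repeated b] = z^2 - 2
next, trace(a b a) = trace(a) trace(b a) - trace(b)   [square of a] = x*z - y
trace(a b^2 a b) = trace(b) trace(a b a b) - trace(a b a)   [square of b] = y*z^2 - x*z - y
trace(a b^2 a) = trace(a) trace(b^2 a) - trace(b^2)   [square of a] = x*y*z - x^2 - y^2 + 2
trace(b^2 a b^2 a) = trace(b) trace(a b^2 a b) - trace(a b^2 a)   [square of b] = y^2*z^2 - 2*x*y*z + x^2 - 2
trace(b^2 a^-1 b^2 a) = trace(b^2 a b^2) trace(a) - trace(b^2 a b^2 a)   [inverse elimination on a] = x*y^3*z - x^2*y^2 - y^2*z^2 + 2
and trace(b a^-1 b^2 a^-1 b) = trace(b^2 a^-1 b^2) trace(a) - trace(b^2 a^-1 b^2 a)   [inverse elimination on a] = x^2*y^4 - 2*x*y^3*z - 2*x^2*y^2 + y^2*z^2 + 2*x*y*z + x^2 - 2
next, trace(b a b^3 a) = trace(b) trace(a b a b^2) - trace(a b a b)   [square of b] = y^2*z^2 - x*y*z - y^2 - z^2 + 2
trace(b^2 a^-1 b a b) = trace(b a b^3) trace(a) - trace(b a b^3 a)   [inverse elimination on a] = x*y^3*z - x^2*y^2 - y^2*z^2 - x*y*z + x^2 + y^2 + z^2 - 2
trace(a b a b a b) = trace(a b) trace(a b a b) - trace(a^-1 b^-1)   [split at a repeated a] = z^3 - 3*z
next, trace(a b a b a) = trace(a) trace(b a b a) - trace(b a b)   [square of a] = x*z^2 - y*z - x
and trace(b a b a b^2 a) = trace(b) trace(a b a b a b) - trace(a b a b a)   [square of b] = y*z^3 - x*z^2 - 2*y*z + x
trace(b^2 a^-1 b a b a) = trace(b a b a b^2) trace(a) - trace(b a b a b^2 a)   [inverse elimination on a] = x*y^2*z^2 - x^2*y*z - y*z^3 - x*y^2 + 2*y*z + x
trace(b a^-1 b^2 a^-1 b a) = trace(b^2 a^-1 b a b) trace(a) - trace(b^2 a^-1 b a b a)   [inverse elimination on a] = x^2*y^3*z - x^3*y^2 - 2*x*y^2*z^2 + y*z^3 + x^3 + 2*x*y^2 + x*z^2 - 2*y*z - 3*x
next, trace(a^-1 b^2 a^-1 b a^-1 b) = trace(b a^-1 b^2 a^-1 b) trace(a) - trace(b a^-1 b^2 a^-1 b a)   [inverse elimination on a] = x^3*y^4 - 3*x^2*y^3*z - x^3*y^2 + 3*x*y^2*z^2 + 2*x^2*y*z - y*z^3 - 2*x*y^2 - x*z^2 + 2*y*z + x
trace(b^2 a b^3) = trace(b) trace(b^2 a b^2) - trace(b^2 a b)   [square of b] = y^4*z - x*y^3 - 3*y^2*z + 2*x*y + z
trace(b^2 a b^3 a) = trace(b) trace(b a b^2 a b) - trace(b a b^2 a)   [square of b] = y^3*z^2 - 2*x*y^2*z + x^2*y - y*z^2 + x*z - y
next, trace(b a b^3 a^-1 b) = trace(b^2 a b^3) trace(a) - trace(b^2 a b^3 a)   [inverse elimination on a] = x*y^4*z - x^2*y^3 - y^3*z^2 - x*y^2*z + x^2*y + y*z^2 + y
trace(b a b a b^3) = trace(b) trace(b^2 a b a b) - trace(b^2 a b a)   [square of b] = y^3*z^2 - x*y^2*z - y^3 - 2*y*z^2 + x*z + 3*y
trace(b a b a b^3 a) = trace(b) trace(a b a b a b^2) - trace(a b a b a b)   [square of b] = y^2*z^3 - x*y*z^2 - 2*y^2*z - z^3 + x*y + 3*z
and trace(b a b^3 a^-1 b a) = trace(b a b a b^3) trace(a) - trace(b a b a b^3 a)   [inverse elimination on a] = x*y^3*z^2 - x^2*y^2*z - y^2*z^3 - x*y^3 - x*y*z^2 + x^2*z + 2*y^2*z + z^3 + 2*x*y - 3*z
next, trace(b^2 a^-1 b a^-1 b a b) = trace(b a b^3 a^-1 b) trace(a) - trace(b a b^3 a^-1 b a)   [inverse elimination on a] = x^2*y^4*z - x^3*y^3 - 2*x*y^3*z^2 + y^2*z^3 + x^3*y + x*y^3 + 2*x*y*z^2 - x^2*z - 2*y^2*z - z^3 - x*y + 3*z
and trace(a b a^2) = trace(a) trace(a b a) - trace(a b)   [square of a] = x^2*z - x*y - z
next, trace(a b^2 a b a) = trace(b) trace(a b a^2 b) - trace(a b a^2)   [square of b] = x*y*z^2 - x^2*z - y^2*z + z
next, trace(b^2 a b a b^2 a) = trace(b) trace(a b^2 a b a b) - trace(a b^2 a b a)   [square of b] = y^2*z^3 - 2*x*y*z^2 + x^2*z - y^2*z + x*y - z
next, trace(b a b a b^2 a^-1 b) = trace(b^2 a b a b^2) trace(a) - trace(b^2 a b a b^2 a)   [inverse elimination on a] = x*y^3*z^2 - x^2*y^2*z - y^2*z^3 - x*y^3 + y^2*z + 2*x*y + z
and trace(a b a b a b a b) = trace(b a b a) trace(b a b a) - trace(1)   [split at a repeated b] = z^4 - 4*z^2 + 2
next, trace(a b a b a b a) = trace(a) trace(b a b a b a) - trace(b a b a b)   [square of a] = x*z^3 - y*z^2 - 2*x*z + y
trace(b a b a b a b^2 a) = trace(b) trace(a b a b a b a b) - trace(a b a b a b a)   [square of b] = y*z^4 - x*z^3 - 3*y*z^2 + 2*x*z + y
trace(b a b a b^2 a^-1 b a) = trace(b a b a b a b^2) trace(a) - trace(b a b a b a b^2 a)   [inverse elimination on a] = x*y^2*z^3 - x^2*y*z^2 - y*z^4 - 2*x*y^2*z + x^2*y + 3*y*z^2 + x*z - y
next, trace(b^2 a^-1 b a^-1 b a b a) = trace(b a b a b^2 a^-1 b) trace(a) - trace(b a b a b^2 a^-1 b a)   [inverse elimination on a] = x^2*y^3*z^2 - x^3*y^2*z - 2*x*y^2*z^3 - x^2*y^3 + x^2*y*z^2 + y*z^4 + 3*x*y^2*z + x^2*y - 3*y*z^2 + y
trace(b^2 a^-1 b a^-1 b a b a^-1) = trace(b^2 a^-1 b a^-1 b a b) trace(a) - trace(b^2 a^-1 b a^-1 b a b a)   [inverse elimination on a] = x^3*y^4*z - x^4*y^3 - 3*x^2*y^3*z^2 + x^3*y^2*z + 3*x*y^2*z^3 + x^4*y + 2*x^2*y^3 + x^2*y*z^2 - y*z^4 - x^3*z - 5*x*y^2*z - x*z^3 - 2*x^2*y + 3*y*z^2 + 3*x*z - y
next, trace(a^-2 b^2 a^-1 b a^-1 b a b) = trace(b^2 a^-1 b a^-1 b a b a^-1) trace(a) - trace(b^2 a^-1 b a^-1 b a b)   [inverse elimination on a] = x^4*y^4*z - x^5*y^3 - 3*x^3*y^3*z^2 + x^4*y^2*z - x^2*y^4*z + 3*x^2*y^2*z^3 + x^5*y + 3*x^3*y^3 + x^3*y*z^2 + 2*x*y^3*z^2 - x*y*z^4 - x^4*z - 5*x^2*y^2*z - x^2*z^3 - y^2*z^3 - 3*x^3*y - x*y^3 + x*y*z^2 + 4*x^2*z + 2*y^2*z + z^3 - 3*z
trace(a^-2 b^2 a^-1 b a^-1 b a b^-1) = trace(a^-2 b^2 a^-1 b a^-1 b a) trace(b) - trace(a^-2 b^2 a^-1 b a^-1 b a b)   [inverse elimination on b] = -x^4*y^4*z + x^5*y^3 + x^3*y^5 + 3*x^3*y^3*z^2 - x^4*y^2*z - 2*x^2*y^4*z - 3*x^2*y^2*z^3 - x^5*y - 4*x^3*y^3 - x^3*y*z^2 + x*y^3*z^2 + x*y*z^4 + x^4*z + 7*x^2*y^2*z + x^2*z^3 + 3*x^3*y - x*y^3 - 2*x*y*z^2 - 4*x^2*z - z^3 + x*y + 3*z

-x^4*y^4*z + x^5*y^3 + x^3*y^5 + 3*x^3*y^3*z^2 - x^4*y^2*z - 2*x^2*y^4*z - 3*x^2*y^2*z^3 - x^5*y - 4*x^3*y^3 - x^3*y*z^2 + x*y^3*z^2 + x*y*z^4 + x^4*z + 7*x^2*y^2*z + x^2*z^3 + 3*x^3*y - x*y^3 - 2*x*y*z^2 - 4*x^2*z - z^3 + x*y + 3*z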